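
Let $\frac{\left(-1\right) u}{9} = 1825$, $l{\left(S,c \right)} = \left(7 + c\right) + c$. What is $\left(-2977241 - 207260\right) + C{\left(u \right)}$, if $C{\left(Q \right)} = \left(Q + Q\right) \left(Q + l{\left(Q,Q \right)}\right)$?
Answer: $1615269299$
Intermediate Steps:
$l{\left(S,c \right)} = 7 + 2 c$
$u = -16425$ ($u = \left(-9\right) 1825 = -16425$)
$C{\left(Q \right)} = 2 Q \left(7 + 3 Q\right)$ ($C{\left(Q \right)} = \left(Q + Q\right) \left(Q + \left(7 + 2 Q\right)\right) = 2 Q \left(7 + 3 Q\right)$)
$\left(-2977241 - 207260\right) + C{\left(u \right)} = \left(-2977241 - 207260\right) + 2 \left(-16425\right) \left(7 + 3 \left(-16425\right)\right) = -3184501 + 2 \left(-16425\right) \left(7 - 49275\right) = -3184501 + 2 \left(-16425\right) \left(-49268\right) = -3184501 + 1618453800 = 1615269299$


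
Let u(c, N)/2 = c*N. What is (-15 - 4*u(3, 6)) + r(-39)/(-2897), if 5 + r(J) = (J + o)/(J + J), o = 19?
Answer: -17964112/112983 ≈ -159.00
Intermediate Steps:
u(c, N) = 2*N*c (u(c, N) = 2*(c*N) = 2*(N*c) = 2*N*c)
r(J) = -5 + (19 + J)/(2*J) (r(J) = -5 + (J + 19)/(J + J) = -5 + (19 + J)/((2*J)) = -5 + (19 + J)*(1/(2*J)) = -5 + (19 + J)/(2*J))
(-15 - 4*u(3, 6)) + r(-39)/(-2897) = (-15 - 8*6*3) + ((½)*(19 - 9*(-39))/(-39))/(-2897) = (-15 - 4*36) + ((½)*(-1/39)*(19 + 351))*(-1/2897) = (-15 - 144) + ((½)*(-1/39)*370)*(-1/2897) = -159 - 185/39*(-1/2897) = -159 + 185/112983 = -17964112/112983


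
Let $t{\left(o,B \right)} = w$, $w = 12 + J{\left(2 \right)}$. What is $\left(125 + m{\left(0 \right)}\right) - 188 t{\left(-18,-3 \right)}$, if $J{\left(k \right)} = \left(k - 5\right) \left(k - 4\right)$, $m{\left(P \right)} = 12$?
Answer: $-3247$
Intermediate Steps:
$J{\left(k \right)} = \left(-5 + k\right) \left(-4 + k\right)$
$w = 18$ ($w = 12 + \left(20 + 2^{2} - 18\right) = 12 + \left(20 + 4 - 18\right) = 12 + 6 = 18$)
$t{\left(o,B \right)} = 18$
$\left(125 + m{\left(0 \right)}\right) - 188 t{\left(-18,-3 \right)} = \left(125 + 12\right) - 3384 = 137 - 3384 = -3247$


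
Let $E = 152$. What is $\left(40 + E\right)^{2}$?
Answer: $36864$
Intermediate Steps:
$\left(40 + E\right)^{2} = \left(40 + 152\right)^{2} = 192^{2} = 36864$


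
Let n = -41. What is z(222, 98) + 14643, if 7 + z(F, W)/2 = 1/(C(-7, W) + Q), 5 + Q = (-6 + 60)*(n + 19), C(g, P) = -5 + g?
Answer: 17627943/1205 ≈ 14629.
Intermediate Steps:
Q = -1193 (Q = -5 + (-6 + 60)*(-41 + 19) = -5 + 54*(-22) = -5 - 1188 = -1193)
z(F, W) = -16872/1205 (z(F, W) = -14 + 2/((-5 - 7) - 1193) = -14 + 2/(-12 - 1193) = -14 + 2/(-1205) = -14 + 2*(-1/1205) = -14 - 2/1205 = -16872/1205)
z(222, 98) + 14643 = -16872/1205 + 14643 = 17627943/1205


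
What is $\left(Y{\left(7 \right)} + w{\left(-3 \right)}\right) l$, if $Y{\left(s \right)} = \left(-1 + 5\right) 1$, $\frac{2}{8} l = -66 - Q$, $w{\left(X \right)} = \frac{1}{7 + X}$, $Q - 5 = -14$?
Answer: $-969$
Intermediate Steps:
$Q = -9$ ($Q = 5 - 14 = -9$)
$l = -228$ ($l = 4 \left(-66 - -9\right) = 4 \left(-66 + 9\right) = 4 \left(-57\right) = -228$)
$Y{\left(s \right)} = 4$ ($Y{\left(s \right)} = 4 \cdot 1 = 4$)
$\left(Y{\left(7 \right)} + w{\left(-3 \right)}\right) l = \left(4 + \frac{1}{7 - 3}\right) \left(-228\right) = \left(4 + \frac{1}{4}\right) \left(-228\right) = \frac{17}{4} \left(-228\right) = -969$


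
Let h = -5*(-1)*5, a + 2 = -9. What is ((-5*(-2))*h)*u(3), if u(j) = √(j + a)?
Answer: 500*I*√2 ≈ 707.11*I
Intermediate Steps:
a = -11 (a = -2 - 9 = -11)
u(j) = √(-11 + j) (u(j) = √(j - 11) = √(-11 + j))
h = 25 (h = 5*5 = 25)
((-5*(-2))*h)*u(3) = (-5*(-2)*25)*√(-11 + 3) = (10*25)*√(-8) = 250*(2*I*√2) = 500*I*√2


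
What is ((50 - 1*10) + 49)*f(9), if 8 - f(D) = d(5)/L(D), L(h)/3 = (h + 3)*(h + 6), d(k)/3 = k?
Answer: 25543/36 ≈ 709.53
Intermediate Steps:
d(k) = 3*k
L(h) = 3*(3 + h)*(6 + h) (L(h) = 3*((h + 3)*(h + 6)) = 3*((3 + h)*(6 + h)) = 3*(3 + h)*(6 + h))
f(D) = 8 - 15/(54 + 3*D**2 + 27*D) (f(D) = 8 - 3*5/(54 + 3*D**2 + 27*D) = 8 - 15/(54 + 3*D**2 + 27*D))
((50 - 1*10) + 49)*f(9) = ((50 - 1*10) + 49)*((139 + 8*9**2 + 72*9)/(18 + 9**2 + 9*9)) = ((50 - 10) + 49)*((139 + 8*81 + 648)/(18 + 81 + 81)) = (40 + 49)*((139 + 648 + 648)/180) = 89*((1/180)*1435) = 89*(287/36) = 25543/36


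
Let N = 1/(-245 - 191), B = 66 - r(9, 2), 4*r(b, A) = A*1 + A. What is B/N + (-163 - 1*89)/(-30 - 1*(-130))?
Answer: -708563/25 ≈ -28343.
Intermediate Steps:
r(b, A) = A/2 (r(b, A) = (A*1 + A)/4 = (A + A)/4 = (2*A)/4 = A/2)
B = 65 (B = 66 - 2/2 = 66 - 1*1 = 66 - 1 = 65)
N = -1/436 (N = 1/(-436) = -1/436 ≈ -0.0022936)
B/N + (-163 - 1*89)/(-30 - 1*(-130)) = 65/(-1/436) + (-163 - 1*89)/(-30 - 1*(-130)) = 65*(-436) + (-163 - 89)/(-30 + 130) = -28340 - 252/100 = -28340 - 252*1/100 = -28340 - 63/25 = -708563/25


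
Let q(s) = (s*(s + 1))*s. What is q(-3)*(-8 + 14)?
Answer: -108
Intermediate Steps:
q(s) = s²*(1 + s) (q(s) = (s*(1 + s))*s = s²*(1 + s))
q(-3)*(-8 + 14) = ((-3)²*(1 - 3))*(-8 + 14) = (9*(-2))*6 = -18*6 = -108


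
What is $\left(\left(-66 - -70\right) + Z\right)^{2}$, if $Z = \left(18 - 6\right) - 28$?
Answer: $144$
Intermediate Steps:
$Z = -16$ ($Z = 12 - 28 = -16$)
$\left(\left(-66 - -70\right) + Z\right)^{2} = \left(\left(-66 - -70\right) - 16\right)^{2} = \left(\left(-66 + 70\right) - 16\right)^{2} = \left(4 - 16\right)^{2} = \left(-12\right)^{2} = 144$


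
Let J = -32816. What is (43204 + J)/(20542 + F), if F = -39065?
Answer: -10388/18523 ≈ -0.56082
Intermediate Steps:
(43204 + J)/(20542 + F) = (43204 - 32816)/(20542 - 39065) = 10388/(-18523) = 10388*(-1/18523) = -10388/18523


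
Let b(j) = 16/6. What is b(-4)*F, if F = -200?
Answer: -1600/3 ≈ -533.33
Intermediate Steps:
b(j) = 8/3 (b(j) = 16*(⅙) = 8/3)
b(-4)*F = (8/3)*(-200) = -1600/3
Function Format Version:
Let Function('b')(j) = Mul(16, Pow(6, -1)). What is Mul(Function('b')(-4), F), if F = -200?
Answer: Rational(-1600, 3) ≈ -533.33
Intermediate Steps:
Function('b')(j) = Rational(8, 3) (Function('b')(j) = Mul(16, Rational(1, 6)) = Rational(8, 3))
Mul(Function('b')(-4), F) = Mul(Rational(8, 3), -200) = Rational(-1600, 3)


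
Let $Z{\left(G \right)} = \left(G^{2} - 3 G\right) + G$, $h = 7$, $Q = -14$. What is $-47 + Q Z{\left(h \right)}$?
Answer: $-537$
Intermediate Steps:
$Z{\left(G \right)} = G^{2} - 2 G$
$-47 + Q Z{\left(h \right)} = -47 - 14 \cdot 7 \left(-2 + 7\right) = -47 - 14 \cdot 7 \cdot 5 = -47 - 490 = -537$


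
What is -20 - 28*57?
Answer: -1616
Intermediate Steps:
-20 - 28*57 = -20 - 1596 = -1616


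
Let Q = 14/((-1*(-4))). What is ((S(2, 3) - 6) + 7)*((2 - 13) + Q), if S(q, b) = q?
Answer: -45/2 ≈ -22.500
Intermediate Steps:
Q = 7/2 (Q = 14/4 = 14*(¼) = 7/2 ≈ 3.5000)
((S(2, 3) - 6) + 7)*((2 - 13) + Q) = ((2 - 6) + 7)*((2 - 13) + 7/2) = (-4 + 7)*(-11 + 7/2) = 3*(-15/2) = -45/2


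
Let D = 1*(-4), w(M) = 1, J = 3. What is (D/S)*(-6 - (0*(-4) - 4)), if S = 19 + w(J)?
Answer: ⅖ ≈ 0.40000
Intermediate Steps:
D = -4
S = 20 (S = 19 + 1 = 20)
(D/S)*(-6 - (0*(-4) - 4)) = (-4/20)*(-6 - (0*(-4) - 4)) = (-4*1/20)*(-6 - (0 - 4)) = -(-6 - 1*(-4))/5 = -(-6 + 4)/5 = -⅕*(-2) = ⅖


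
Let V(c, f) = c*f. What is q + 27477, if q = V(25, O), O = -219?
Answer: 22002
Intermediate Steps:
q = -5475 (q = 25*(-219) = -5475)
q + 27477 = -5475 + 27477 = 22002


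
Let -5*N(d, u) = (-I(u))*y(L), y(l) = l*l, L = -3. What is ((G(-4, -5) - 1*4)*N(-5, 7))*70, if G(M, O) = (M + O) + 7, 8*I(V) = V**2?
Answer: -9261/2 ≈ -4630.5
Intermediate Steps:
I(V) = V**2/8
y(l) = l**2
G(M, O) = 7 + M + O
N(d, u) = 9*u**2/40 (N(d, u) = -(-u**2/8)*(-3)**2/5 = -(-u**2/8)*9/5 = -(-9)*u**2/40 = 9*u**2/40)
((G(-4, -5) - 1*4)*N(-5, 7))*70 = (((7 - 4 - 5) - 1*4)*((9/40)*7**2))*70 = ((-2 - 4)*((9/40)*49))*70 = -6*441/40*70 = -1323/20*70 = -9261/2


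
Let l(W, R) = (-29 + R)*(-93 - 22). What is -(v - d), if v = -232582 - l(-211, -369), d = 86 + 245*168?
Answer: 319598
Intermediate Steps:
d = 41246 (d = 86 + 41160 = 41246)
l(W, R) = 3335 - 115*R (l(W, R) = (-29 + R)*(-115) = 3335 - 115*R)
v = -278352 (v = -232582 - (3335 - 115*(-369)) = -232582 - (3335 + 42435) = -232582 - 1*45770 = -232582 - 45770 = -278352)
-(v - d) = -(-278352 - 1*41246) = -(-278352 - 41246) = -1*(-319598) = 319598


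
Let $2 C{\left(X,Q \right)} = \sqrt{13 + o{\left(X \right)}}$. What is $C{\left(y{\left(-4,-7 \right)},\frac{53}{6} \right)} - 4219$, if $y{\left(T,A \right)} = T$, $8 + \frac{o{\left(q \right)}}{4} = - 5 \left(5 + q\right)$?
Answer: $-4219 + \frac{i \sqrt{39}}{2} \approx -4219.0 + 3.1225 i$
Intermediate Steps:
$o{\left(q \right)} = -132 - 20 q$ ($o{\left(q \right)} = -32 + 4 \left(- 5 \left(5 + q\right)\right) = -32 + 4 \left(-25 - 5 q\right) = -32 - \left(100 + 20 q\right) = -132 - 20 q$)
$C{\left(X,Q \right)} = \frac{\sqrt{-119 - 20 X}}{2}$ ($C{\left(X,Q \right)} = \frac{\sqrt{13 - \left(132 + 20 X\right)}}{2} = \frac{\sqrt{-119 - 20 X}}{2}$)
$C{\left(y{\left(-4,-7 \right)},\frac{53}{6} \right)} - 4219 = \frac{\sqrt{-119 - -80}}{2} - 4219 = \frac{\sqrt{-119 + 80}}{2} - 4219 = \frac{\sqrt{-39}}{2} - 4219 = \frac{i \sqrt{39}}{2} - 4219 = -4219 + \frac{i \sqrt{39}}{2}$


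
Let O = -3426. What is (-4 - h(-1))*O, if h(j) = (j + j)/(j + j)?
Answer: 17130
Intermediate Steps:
h(j) = 1 (h(j) = (2*j)/((2*j)) = (2*j)*(1/(2*j)) = 1)
(-4 - h(-1))*O = (-4 - 1*1)*(-3426) = (-4 - 1)*(-3426) = -5*(-3426) = 17130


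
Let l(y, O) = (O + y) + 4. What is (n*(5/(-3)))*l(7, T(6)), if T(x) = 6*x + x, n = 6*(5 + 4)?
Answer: -4770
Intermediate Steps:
n = 54 (n = 6*9 = 54)
T(x) = 7*x
l(y, O) = 4 + O + y
(n*(5/(-3)))*l(7, T(6)) = (54*(5/(-3)))*(4 + 7*6 + 7) = (54*(5*(-⅓)))*(4 + 42 + 7) = (54*(-5/3))*53 = -90*53 = -4770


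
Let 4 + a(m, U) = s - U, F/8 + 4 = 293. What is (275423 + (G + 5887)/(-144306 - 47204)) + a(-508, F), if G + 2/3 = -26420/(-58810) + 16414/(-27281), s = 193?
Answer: 25192064457068644297/92177340981330 ≈ 2.7330e+5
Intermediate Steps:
F = 2312 (F = -32 + 8*293 = -32 + 2344 = 2312)
a(m, U) = 189 - U (a(m, U) = -4 + (193 - U) = 189 - U)
G = -394242118/481318683 (G = -⅔ + (-26420/(-58810) + 16414/(-27281)) = -⅔ + (-26420*(-1/58810) + 16414*(-1/27281)) = -⅔ + (2642/5881 - 16414/27281) = -⅔ - 24454332/160439561 = -394242118/481318683 ≈ -0.81909)
(275423 + (G + 5887)/(-144306 - 47204)) + a(-508, F) = (275423 + (-394242118/481318683 + 5887)/(-144306 - 47204)) + (189 - 1*2312) = (275423 + (2833128844703/481318683)/(-191510)) + (189 - 2312) = (275423 + (2833128844703/481318683)*(-1/191510)) - 2123 = (275423 - 2833128844703/92177340981330) - 2123 = 25387756951972007887/92177340981330 - 2123 = 25192064457068644297/92177340981330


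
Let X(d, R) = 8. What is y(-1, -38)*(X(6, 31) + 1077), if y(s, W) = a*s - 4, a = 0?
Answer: -4340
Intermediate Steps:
y(s, W) = -4 (y(s, W) = 0*s - 4 = 0 - 4 = -4)
y(-1, -38)*(X(6, 31) + 1077) = -4*(8 + 1077) = -4*1085 = -4340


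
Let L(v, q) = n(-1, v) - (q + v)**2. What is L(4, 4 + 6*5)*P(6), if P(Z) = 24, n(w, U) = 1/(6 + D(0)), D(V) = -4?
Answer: -34644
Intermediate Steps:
n(w, U) = 1/2 (n(w, U) = 1/(6 - 4) = 1/2)
L(v, q) = 1/2 - (q + v)**2
L(4, 4 + 6*5)*P(6) = (1/2 - ((4 + 6*5) + 4)**2)*24 = (1/2 - ((4 + 30) + 4)**2)*24 = (1/2 - (34 + 4)**2)*24 = (1/2 - 1*38**2)*24 = (1/2 - 1*1444)*24 = (1/2 - 1444)*24 = -2887/2*24 = -34644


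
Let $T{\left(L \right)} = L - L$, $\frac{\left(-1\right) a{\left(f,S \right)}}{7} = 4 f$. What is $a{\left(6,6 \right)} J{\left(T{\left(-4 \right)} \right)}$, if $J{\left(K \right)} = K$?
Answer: $0$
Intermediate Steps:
$a{\left(f,S \right)} = - 28 f$ ($a{\left(f,S \right)} = - 7 \cdot 4 f = - 28 f$)
$T{\left(L \right)} = 0$
$a{\left(6,6 \right)} J{\left(T{\left(-4 \right)} \right)} = \left(-28\right) 6 \cdot 0 = \left(-168\right) 0 = 0$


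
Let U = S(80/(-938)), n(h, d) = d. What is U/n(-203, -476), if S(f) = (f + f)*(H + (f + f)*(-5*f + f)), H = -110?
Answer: -28480600/722131963 ≈ -0.039440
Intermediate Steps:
S(f) = 2*f*(-110 - 8*f²) (S(f) = (f + f)*(-110 + (f + f)*(-5*f + f)) = (2*f)*(-110 + (2*f)*(-4*f)) = (2*f)*(-110 - 8*f²) = 2*f*(-110 - 8*f²))
U = 1936680800/103161709 (U = -17600/(-938) - 16*(80/(-938))³ = -17600*(-1)/938 - 16*(80*(-1/938))³ = -220*(-40/469) - 16*(-40/469)³ = 8800/469 - 16*(-64000/103161709) = 8800/469 + 1024000/103161709 = 1936680800/103161709 ≈ 18.773)
U/n(-203, -476) = (1936680800/103161709)/(-476) = (1936680800/103161709)*(-1/476) = -28480600/722131963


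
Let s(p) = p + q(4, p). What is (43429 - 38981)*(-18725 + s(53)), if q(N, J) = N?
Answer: -83035264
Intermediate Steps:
s(p) = 4 + p (s(p) = p + 4 = 4 + p)
(43429 - 38981)*(-18725 + s(53)) = (43429 - 38981)*(-18725 + (4 + 53)) = 4448*(-18725 + 57) = 4448*(-18668) = -83035264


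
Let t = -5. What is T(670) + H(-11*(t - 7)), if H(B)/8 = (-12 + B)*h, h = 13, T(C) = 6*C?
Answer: 16500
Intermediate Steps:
H(B) = -1248 + 104*B (H(B) = 8*((-12 + B)*13) = 8*(-156 + 13*B) = -1248 + 104*B)
T(670) + H(-11*(t - 7)) = 6*670 + (-1248 + 104*(-11*(-5 - 7))) = 4020 + (-1248 + 104*(-11*(-12))) = 4020 + (-1248 + 104*132) = 4020 + (-1248 + 13728) = 4020 + 12480 = 16500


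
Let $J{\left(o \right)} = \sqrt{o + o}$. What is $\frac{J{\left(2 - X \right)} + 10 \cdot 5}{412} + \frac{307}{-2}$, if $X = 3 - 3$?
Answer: $- \frac{31595}{206} \approx -153.37$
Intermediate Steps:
$X = 0$ ($X = 3 - 3 = 0$)
$J{\left(o \right)} = \sqrt{2} \sqrt{o}$ ($J{\left(o \right)} = \sqrt{2 o} = \sqrt{2} \sqrt{o}$)
$\frac{J{\left(2 - X \right)} + 10 \cdot 5}{412} + \frac{307}{-2} = \frac{\sqrt{2} \sqrt{2 - 0} + 10 \cdot 5}{412} + \frac{307}{-2} = \left(\sqrt{2} \sqrt{2 + 0} + 50\right) \frac{1}{412} + 307 \left(- \frac{1}{2}\right) = \left(\sqrt{2} \sqrt{2} + 50\right) \frac{1}{412} - \frac{307}{2} = \left(2 + 50\right) \frac{1}{412} - \frac{307}{2} = 52 \cdot \frac{1}{412} - \frac{307}{2} = \frac{13}{103} - \frac{307}{2} = - \frac{31595}{206}$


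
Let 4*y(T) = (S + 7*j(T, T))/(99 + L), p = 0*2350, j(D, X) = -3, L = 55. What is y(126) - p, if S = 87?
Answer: 3/28 ≈ 0.10714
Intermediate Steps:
p = 0
y(T) = 3/28 (y(T) = ((87 + 7*(-3))/(99 + 55))/4 = ((87 - 21)/154)/4 = (66*(1/154))/4 = (1/4)*(3/7) = 3/28)
y(126) - p = 3/28 - 1*0 = 3/28 + 0 = 3/28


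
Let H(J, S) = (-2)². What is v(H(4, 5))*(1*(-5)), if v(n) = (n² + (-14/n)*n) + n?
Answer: -30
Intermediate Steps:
H(J, S) = 4
v(n) = -14 + n + n² (v(n) = (n² - 14) + n = (-14 + n²) + n = -14 + n + n²)
v(H(4, 5))*(1*(-5)) = (-14 + 4 + 4²)*(1*(-5)) = (-14 + 4 + 16)*(-5) = 6*(-5) = -30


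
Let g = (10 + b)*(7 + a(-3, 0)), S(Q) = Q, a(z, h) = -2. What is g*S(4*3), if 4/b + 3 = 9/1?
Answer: 640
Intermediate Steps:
b = 2/3 (b = 4/(-3 + 9/1) = 4/(-3 + 9*1) = 4/(-3 + 9) = 4/6 = 4*(1/6) = 2/3 ≈ 0.66667)
g = 160/3 (g = (10 + 2/3)*(7 - 2) = (32/3)*5 = 160/3 ≈ 53.333)
g*S(4*3) = 160*(4*3)/3 = (160/3)*12 = 640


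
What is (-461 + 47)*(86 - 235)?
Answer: 61686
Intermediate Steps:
(-461 + 47)*(86 - 235) = -414*(-149) = 61686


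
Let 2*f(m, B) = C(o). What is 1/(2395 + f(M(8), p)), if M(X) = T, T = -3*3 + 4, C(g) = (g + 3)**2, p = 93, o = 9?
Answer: 1/2467 ≈ 0.00040535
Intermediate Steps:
C(g) = (3 + g)**2
T = -5 (T = -9 + 4 = -5)
M(X) = -5
f(m, B) = 72 (f(m, B) = (3 + 9)**2/2 = (1/2)*12**2 = (1/2)*144 = 72)
1/(2395 + f(M(8), p)) = 1/(2395 + 72) = 1/2467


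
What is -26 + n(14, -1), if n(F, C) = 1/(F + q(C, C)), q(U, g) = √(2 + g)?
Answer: -389/15 ≈ -25.933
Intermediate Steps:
n(F, C) = 1/(F + √(2 + C))
-26 + n(14, -1) = -26 + 1/(14 + √(2 - 1)) = -26 + 1/(14 + √1) = -26 + 1/(14 + 1) = -26 + 1/15 = -389/15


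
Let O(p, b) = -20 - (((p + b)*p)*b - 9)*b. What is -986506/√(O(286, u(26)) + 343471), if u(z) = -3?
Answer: 493253*I*√385018/192509 ≈ 1589.9*I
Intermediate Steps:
O(p, b) = -20 - b*(-9 + b*p*(b + p)) (O(p, b) = -20 - (((b + p)*p)*b - 9)*b = -20 - ((p*(b + p))*b - 9)*b = -20 - (b*p*(b + p) - 9)*b = -20 - (-9 + b*p*(b + p))*b = -20 - b*(-9 + b*p*(b + p)))
-986506/√(O(286, u(26)) + 343471) = -986506/√((-20 + 9*(-3) - 1*286*(-3)³ - 1*(-3)²*286²) + 343471) = -986506/√((-20 - 27 - 1*286*(-27) - 1*9*81796) + 343471) = -986506/√((-20 - 27 + 7722 - 736164) + 343471) = -986506/√(-728489 + 343471) = -986506*(-I*√385018/385018) = -(-493253)*I*√385018/192509 = 493253*I*√385018/192509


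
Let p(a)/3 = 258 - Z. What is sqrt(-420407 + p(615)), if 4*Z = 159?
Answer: I*sqrt(1679009)/2 ≈ 647.88*I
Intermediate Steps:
Z = 159/4 (Z = (1/4)*159 = 159/4 ≈ 39.750)
p(a) = 2619/4 (p(a) = 3*(258 - 1*159/4) = 3*(258 - 159/4) = 3*(873/4) = 2619/4)
sqrt(-420407 + p(615)) = sqrt(-420407 + 2619/4) = sqrt(-1679009/4) = I*sqrt(1679009)/2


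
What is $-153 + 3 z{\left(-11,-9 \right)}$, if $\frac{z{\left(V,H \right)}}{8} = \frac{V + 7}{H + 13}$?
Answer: $-177$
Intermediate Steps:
$z{\left(V,H \right)} = \frac{8 \left(7 + V\right)}{13 + H}$ ($z{\left(V,H \right)} = 8 \frac{V + 7}{H + 13} = 8 \frac{7 + V}{13 + H} = \frac{8 \left(7 + V\right)}{13 + H}$)
$-153 + 3 z{\left(-11,-9 \right)} = -153 + 3 \frac{8 \left(7 - 11\right)}{13 - 9} = -153 + 3 \cdot 8 \cdot \frac{1}{4} \left(-4\right) = -153 + 3 \left(-8\right) = -153 - 24 = -177$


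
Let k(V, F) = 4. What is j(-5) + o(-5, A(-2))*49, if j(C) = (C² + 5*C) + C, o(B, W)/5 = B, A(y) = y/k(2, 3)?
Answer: -1230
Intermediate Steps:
A(y) = y/4
o(B, W) = 5*B
j(C) = C² + 6*C
j(-5) + o(-5, A(-2))*49 = -5*(6 - 5) + (5*(-5))*49 = -5*1 - 25*49 = -5 - 1225 = -1230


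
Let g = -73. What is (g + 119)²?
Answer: 2116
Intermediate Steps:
(g + 119)² = (-73 + 119)² = 46² = 2116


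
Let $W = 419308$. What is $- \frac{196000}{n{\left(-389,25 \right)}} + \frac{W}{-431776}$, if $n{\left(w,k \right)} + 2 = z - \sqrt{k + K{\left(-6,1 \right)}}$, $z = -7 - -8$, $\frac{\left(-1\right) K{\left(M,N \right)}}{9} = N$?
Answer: $\frac{4231299973}{107944} \approx 39199.0$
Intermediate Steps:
$K{\left(M,N \right)} = - 9 N$
$z = 1$ ($z = -7 + 8 = 1$)
$n{\left(w,k \right)} = -1 - \sqrt{-9 + k}$ ($n{\left(w,k \right)} = -2 - \left(-1 + \sqrt{k - 9}\right) = -2 - \left(-1 + \sqrt{-9 + k}\right) = -1 - \sqrt{-9 + k}$)
$- \frac{196000}{n{\left(-389,25 \right)}} + \frac{W}{-431776} = - \frac{196000}{-1 - \sqrt{-9 + 25}} + \frac{419308}{-431776} = - \frac{196000}{-1 - \sqrt{16}} + 419308 \left(- \frac{1}{431776}\right) = - \frac{196000}{-1 - 4} - \frac{104827}{107944} = - \frac{196000}{-5} - \frac{104827}{107944} = \left(-196000\right) \left(- \frac{1}{5}\right) - \frac{104827}{107944} = 39200 - \frac{104827}{107944} = \frac{4231299973}{107944}$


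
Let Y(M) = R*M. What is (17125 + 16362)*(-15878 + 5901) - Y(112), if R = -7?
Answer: -334099015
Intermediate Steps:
Y(M) = -7*M
(17125 + 16362)*(-15878 + 5901) - Y(112) = (17125 + 16362)*(-15878 + 5901) - (-7)*112 = 33487*(-9977) - 1*(-784) = -334099799 + 784 = -334099015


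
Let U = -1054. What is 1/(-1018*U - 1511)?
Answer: 1/1071461 ≈ 9.3331e-7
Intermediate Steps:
1/(-1018*U - 1511) = 1/(-1018*(-1054) - 1511) = 1/(1072972 - 1511) = 1/1071461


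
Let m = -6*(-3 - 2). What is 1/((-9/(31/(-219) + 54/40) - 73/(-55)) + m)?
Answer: 291115/6951739 ≈ 0.041877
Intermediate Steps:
m = 30 (m = -6*(-5) = 30)
1/((-9/(31/(-219) + 54/40) - 73/(-55)) + m) = 1/((-9/(31/(-219) + 54/40) - 73/(-55)) + 30) = 1/((-9/(31*(-1/219) + 54*(1/40)) - 73*(-1/55)) + 30) = 1/((-9/(-31/219 + 27/20) + 73/55) + 30) = 1/((-9/5293/4380 + 73/55) + 30) = 1/((-9*4380/5293 + 73/55) + 30) = 1/((-39420/5293 + 73/55) + 30) = 1/(-1781711/291115 + 30) = 1/(6951739/291115) = 291115/6951739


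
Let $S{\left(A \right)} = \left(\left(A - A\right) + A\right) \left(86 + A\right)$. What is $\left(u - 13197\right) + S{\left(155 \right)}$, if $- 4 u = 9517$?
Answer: $\frac{87115}{4} \approx 21779.0$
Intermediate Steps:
$u = - \frac{9517}{4}$ ($u = \left(- \frac{1}{4}\right) 9517 = - \frac{9517}{4} \approx -2379.3$)
$S{\left(A \right)} = A \left(86 + A\right)$ ($S{\left(A \right)} = \left(0 + A\right) \left(86 + A\right) = A \left(86 + A\right)$)
$\left(u - 13197\right) + S{\left(155 \right)} = \left(- \frac{9517}{4} - 13197\right) + 155 \left(86 + 155\right) = - \frac{62305}{4} + 155 \cdot 241 = - \frac{62305}{4} + 37355 = \frac{87115}{4}$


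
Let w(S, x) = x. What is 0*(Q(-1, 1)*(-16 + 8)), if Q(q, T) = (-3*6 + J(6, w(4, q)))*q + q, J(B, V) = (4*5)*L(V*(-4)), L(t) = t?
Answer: 0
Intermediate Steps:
J(B, V) = -80*V (J(B, V) = (4*5)*(V*(-4)) = 20*(-4*V) = -80*V)
Q(q, T) = q + q*(-18 - 80*q) (Q(q, T) = (-3*6 - 80*q)*q + q = (-18 - 80*q)*q + q = q*(-18 - 80*q) + q = q + q*(-18 - 80*q))
0*(Q(-1, 1)*(-16 + 8)) = 0*((-(-17 - 80*(-1)))*(-16 + 8)) = 0*(-(-17 + 80)*(-8)) = 0*(-1*63*(-8)) = 0*(-63*(-8)) = 0*504 = 0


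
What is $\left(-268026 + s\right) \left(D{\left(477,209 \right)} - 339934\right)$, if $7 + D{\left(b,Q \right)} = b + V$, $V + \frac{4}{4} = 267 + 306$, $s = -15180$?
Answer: $95976247752$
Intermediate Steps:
$V = 572$ ($V = -1 + \left(267 + 306\right) = -1 + 573 = 572$)
$D{\left(b,Q \right)} = 565 + b$ ($D{\left(b,Q \right)} = -7 + \left(b + 572\right) = -7 + \left(572 + b\right) = 565 + b$)
$\left(-268026 + s\right) \left(D{\left(477,209 \right)} - 339934\right) = \left(-268026 - 15180\right) \left(\left(565 + 477\right) - 339934\right) = - 283206 \left(1042 - 339934\right) = \left(-283206\right) \left(-338892\right) = 95976247752$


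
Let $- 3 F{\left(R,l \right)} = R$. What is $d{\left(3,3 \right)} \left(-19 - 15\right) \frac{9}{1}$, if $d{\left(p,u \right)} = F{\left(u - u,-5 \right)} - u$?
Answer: $918$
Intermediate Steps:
$F{\left(R,l \right)} = - \frac{R}{3}$
$d{\left(p,u \right)} = - u$ ($d{\left(p,u \right)} = - \frac{u - u}{3} - u = \left(- \frac{1}{3}\right) 0 - u = 0 - u = - u$)
$d{\left(3,3 \right)} \left(-19 - 15\right) \frac{9}{1} = \left(-1\right) 3 \left(-19 - 15\right) \frac{9}{1} = - 3 \left(-19 - 15\right) 9 \cdot 1 = \left(-3\right) \left(-34\right) 9 = 102 \cdot 9 = 918$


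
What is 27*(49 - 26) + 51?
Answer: 672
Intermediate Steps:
27*(49 - 26) + 51 = 27*23 + 51 = 621 + 51 = 672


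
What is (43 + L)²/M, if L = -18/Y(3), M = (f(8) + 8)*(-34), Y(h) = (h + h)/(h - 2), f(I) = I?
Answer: -50/17 ≈ -2.9412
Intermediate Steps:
Y(h) = 2*h/(-2 + h) (Y(h) = (2*h)/(-2 + h) = 2*h/(-2 + h))
M = -544 (M = (8 + 8)*(-34) = 16*(-34) = -544)
L = -3 (L = -18/(2*3/(-2 + 3)) = -18/(2*3/1) = -18/(2*3*1) = -18/6 = -18*⅙ = -3)
(43 + L)²/M = (43 - 3)²/(-544) = 40²*(-1/544) = 1600*(-1/544) = -50/17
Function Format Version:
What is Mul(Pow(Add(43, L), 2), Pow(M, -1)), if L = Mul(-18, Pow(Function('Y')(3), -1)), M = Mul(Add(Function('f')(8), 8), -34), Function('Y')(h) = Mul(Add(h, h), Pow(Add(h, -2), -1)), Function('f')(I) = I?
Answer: Rational(-50, 17) ≈ -2.9412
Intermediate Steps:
Function('Y')(h) = Mul(2, h, Pow(Add(-2, h), -1)) (Function('Y')(h) = Mul(Mul(2, h), Pow(Add(-2, h), -1)) = Mul(2, h, Pow(Add(-2, h), -1)))
M = -544 (M = Mul(Add(8, 8), -34) = Mul(16, -34) = -544)
L = -3 (L = Mul(-18, Pow(Mul(2, 3, Pow(Add(-2, 3), -1)), -1)) = Mul(-18, Pow(Mul(2, 3, Pow(1, -1)), -1)) = Mul(-18, Pow(Mul(2, 3, 1), -1)) = Mul(-18, Pow(6, -1)) = Mul(-18, Rational(1, 6)) = -3)
Mul(Pow(Add(43, L), 2), Pow(M, -1)) = Mul(Pow(Add(43, -3), 2), Pow(-544, -1)) = Mul(Pow(40, 2), Rational(-1, 544)) = Mul(1600, Rational(-1, 544)) = Rational(-50, 17)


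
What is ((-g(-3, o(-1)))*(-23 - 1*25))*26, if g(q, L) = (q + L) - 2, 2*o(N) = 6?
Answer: -2496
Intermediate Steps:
o(N) = 3 (o(N) = (½)*6 = 3)
g(q, L) = -2 + L + q (g(q, L) = (L + q) - 2 = -2 + L + q)
((-g(-3, o(-1)))*(-23 - 1*25))*26 = ((-(-2 + 3 - 3))*(-23 - 1*25))*26 = ((-1*(-2))*(-23 - 25))*26 = (2*(-48))*26 = -96*26 = -2496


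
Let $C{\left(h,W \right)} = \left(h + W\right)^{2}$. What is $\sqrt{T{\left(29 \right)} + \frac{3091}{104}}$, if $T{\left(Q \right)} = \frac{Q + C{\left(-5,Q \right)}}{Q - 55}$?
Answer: $\frac{\sqrt{17446}}{52} \approx 2.5401$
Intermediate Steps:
$C{\left(h,W \right)} = \left(W + h\right)^{2}$
$T{\left(Q \right)} = \frac{Q + \left(-5 + Q\right)^{2}}{-55 + Q}$ ($T{\left(Q \right)} = \frac{Q + \left(Q - 5\right)^{2}}{Q - 55} = \frac{Q + \left(-5 + Q\right)^{2}}{-55 + Q}$)
$\sqrt{T{\left(29 \right)} + \frac{3091}{104}} = \sqrt{\frac{29 + \left(-5 + 29\right)^{2}}{-55 + 29} + \frac{3091}{104}} = \sqrt{\frac{29 + 24^{2}}{-26} + 3091 \cdot \frac{1}{104}} = \sqrt{- \frac{29 + 576}{26} + \frac{3091}{104}} = \sqrt{\left(- \frac{1}{26}\right) 605 + \frac{3091}{104}} = \sqrt{- \frac{605}{26} + \frac{3091}{104}} = \sqrt{\frac{671}{104}} = \frac{\sqrt{17446}}{52}$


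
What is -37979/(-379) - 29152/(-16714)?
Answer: 322914807/3167303 ≈ 101.95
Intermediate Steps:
-37979/(-379) - 29152/(-16714) = -37979*(-1/379) - 29152*(-1/16714) = 37979/379 + 14576/8357 = 322914807/3167303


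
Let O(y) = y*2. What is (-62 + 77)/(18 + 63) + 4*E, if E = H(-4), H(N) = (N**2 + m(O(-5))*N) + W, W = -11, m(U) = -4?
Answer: 2273/27 ≈ 84.185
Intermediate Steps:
O(y) = 2*y
H(N) = -11 + N**2 - 4*N (H(N) = (N**2 - 4*N) - 11 = -11 + N**2 - 4*N)
E = 21 (E = -11 + (-4)**2 - 4*(-4) = -11 + 16 + 16 = 21)
(-62 + 77)/(18 + 63) + 4*E = (-62 + 77)/(18 + 63) + 4*21 = 15/81 + 84 = 15*(1/81) + 84 = 5/27 + 84 = 2273/27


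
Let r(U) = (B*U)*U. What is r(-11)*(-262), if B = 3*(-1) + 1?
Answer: 63404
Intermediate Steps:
B = -2 (B = -3 + 1 = -2)
r(U) = -2*U**2 (r(U) = (-2*U)*U = -2*U**2)
r(-11)*(-262) = -2*(-11)**2*(-262) = -2*121*(-262) = -242*(-262) = 63404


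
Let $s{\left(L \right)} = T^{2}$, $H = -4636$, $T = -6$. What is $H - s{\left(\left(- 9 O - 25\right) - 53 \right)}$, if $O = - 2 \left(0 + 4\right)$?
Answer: $-4672$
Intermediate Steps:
$O = -8$ ($O = \left(-2\right) 4 = -8$)
$s{\left(L \right)} = 36$ ($s{\left(L \right)} = \left(-6\right)^{2} = 36$)
$H - s{\left(\left(- 9 O - 25\right) - 53 \right)} = -4636 - 36 = -4672$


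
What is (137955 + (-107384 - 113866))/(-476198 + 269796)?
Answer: 83295/206402 ≈ 0.40356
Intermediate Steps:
(137955 + (-107384 - 113866))/(-476198 + 269796) = (137955 - 221250)/(-206402) = -83295*(-1/206402) = 83295/206402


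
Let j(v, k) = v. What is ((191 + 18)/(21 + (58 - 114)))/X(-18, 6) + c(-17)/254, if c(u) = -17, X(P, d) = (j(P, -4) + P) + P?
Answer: 5239/120015 ≈ 0.043653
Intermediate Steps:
X(P, d) = 3*P (X(P, d) = (P + P) + P = 2*P + P = 3*P)
((191 + 18)/(21 + (58 - 114)))/X(-18, 6) + c(-17)/254 = ((191 + 18)/(21 + (58 - 114)))/((3*(-18))) - 17/254 = (209/(21 - 56))/(-54) - 17*1/254 = (209/(-35))*(-1/54) - 17/254 = (209*(-1/35))*(-1/54) - 17/254 = -209/35*(-1/54) - 17/254 = 209/1890 - 17/254 = 5239/120015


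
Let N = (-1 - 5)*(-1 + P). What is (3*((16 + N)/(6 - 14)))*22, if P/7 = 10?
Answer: 6567/2 ≈ 3283.5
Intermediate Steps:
P = 70 (P = 7*10 = 70)
N = -414 (N = (-1 - 5)*(-1 + 70) = -6*69 = -414)
(3*((16 + N)/(6 - 14)))*22 = (3*((16 - 414)/(6 - 14)))*22 = (3*(-398/(-8)))*22 = (3*(-398*(-1/8)))*22 = (3*(199/4))*22 = (597/4)*22 = 6567/2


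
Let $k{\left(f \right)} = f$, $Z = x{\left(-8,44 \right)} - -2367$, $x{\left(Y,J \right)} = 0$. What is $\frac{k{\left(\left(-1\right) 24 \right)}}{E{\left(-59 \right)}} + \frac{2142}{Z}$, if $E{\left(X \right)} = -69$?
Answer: $\frac{7578}{6049} \approx 1.2528$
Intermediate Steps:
$Z = 2367$ ($Z = 0 - -2367 = 0 + 2367 = 2367$)
$\frac{k{\left(\left(-1\right) 24 \right)}}{E{\left(-59 \right)}} + \frac{2142}{Z} = \frac{\left(-1\right) 24}{-69} + \frac{2142}{2367} = \left(-24\right) \left(- \frac{1}{69}\right) + 2142 \cdot \frac{1}{2367} = \frac{8}{23} + \frac{238}{263} = \frac{7578}{6049}$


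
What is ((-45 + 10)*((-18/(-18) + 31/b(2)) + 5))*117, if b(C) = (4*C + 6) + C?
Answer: -520065/16 ≈ -32504.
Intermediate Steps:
b(C) = 6 + 5*C (b(C) = (6 + 4*C) + C = 6 + 5*C)
((-45 + 10)*((-18/(-18) + 31/b(2)) + 5))*117 = ((-45 + 10)*((-18/(-18) + 31/(6 + 5*2)) + 5))*117 = -35*((-18*(-1/18) + 31/(6 + 10)) + 5)*117 = -35*((1 + 31/16) + 5)*117 = -35*(47/16 + 5)*117 = -35*127/16*117 = -4445/16*117 = -520065/16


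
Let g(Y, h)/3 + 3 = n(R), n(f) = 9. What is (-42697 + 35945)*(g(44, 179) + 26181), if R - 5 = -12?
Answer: -176895648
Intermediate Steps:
R = -7 (R = 5 - 12 = -7)
g(Y, h) = 18 (g(Y, h) = -9 + 3*9 = -9 + 27 = 18)
(-42697 + 35945)*(g(44, 179) + 26181) = (-42697 + 35945)*(18 + 26181) = -6752*26199 = -176895648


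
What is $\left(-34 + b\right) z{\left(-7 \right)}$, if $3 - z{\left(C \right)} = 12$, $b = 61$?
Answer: $-243$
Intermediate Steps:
$z{\left(C \right)} = -9$ ($z{\left(C \right)} = 3 - 12 = -9$)
$\left(-34 + b\right) z{\left(-7 \right)} = \left(-34 + 61\right) \left(-9\right) = 27 \left(-9\right) = -243$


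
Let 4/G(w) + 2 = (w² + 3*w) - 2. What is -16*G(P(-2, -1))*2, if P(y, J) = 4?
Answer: -16/3 ≈ -5.3333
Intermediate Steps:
G(w) = 4/(-4 + w² + 3*w) (G(w) = 4/(-2 + ((w² + 3*w) - 2)) = 4/(-2 + (-2 + w² + 3*w)) = 4/(-4 + w² + 3*w))
-16*G(P(-2, -1))*2 = -64/(-4 + 4² + 3*4)*2 = -64/(-4 + 16 + 12)*2 = -64/24*2 = -16*⅙*2 = -8/3*2 = -16/3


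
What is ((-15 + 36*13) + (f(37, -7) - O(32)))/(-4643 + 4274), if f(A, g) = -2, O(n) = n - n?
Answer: -11/9 ≈ -1.2222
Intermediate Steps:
O(n) = 0
((-15 + 36*13) + (f(37, -7) - O(32)))/(-4643 + 4274) = ((-15 + 36*13) + (-2 - 1*0))/(-4643 + 4274) = ((-15 + 468) + (-2 + 0))/(-369) = (453 - 2)*(-1/369) = 451*(-1/369) = -11/9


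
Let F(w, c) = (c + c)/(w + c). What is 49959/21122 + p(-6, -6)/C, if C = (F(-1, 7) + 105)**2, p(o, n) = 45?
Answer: 2594251683/1095006724 ≈ 2.3692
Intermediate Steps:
F(w, c) = 2*c/(c + w) (F(w, c) = (2*c)/(c + w) = 2*c/(c + w))
C = 103684/9 (C = (2*7/(7 - 1) + 105)**2 = (2*7/6 + 105)**2 = (2*7*(1/6) + 105)**2 = (7/3 + 105)**2 = (322/3)**2 = 103684/9 ≈ 11520.)
49959/21122 + p(-6, -6)/C = 49959/21122 + 45/(103684/9) = 49959*(1/21122) + 45*(9/103684) = 49959/21122 + 405/103684 = 2594251683/1095006724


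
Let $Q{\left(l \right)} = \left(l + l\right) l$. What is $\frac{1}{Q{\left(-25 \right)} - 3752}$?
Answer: $- \frac{1}{2502} \approx -0.00039968$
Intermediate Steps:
$Q{\left(l \right)} = 2 l^{2}$ ($Q{\left(l \right)} = 2 l l = 2 l^{2}$)
$\frac{1}{Q{\left(-25 \right)} - 3752} = \frac{1}{2 \left(-25\right)^{2} - 3752} = \frac{1}{2 \cdot 625 - 3752} = \frac{1}{1250 - 3752} = \frac{1}{-2502} = - \frac{1}{2502}$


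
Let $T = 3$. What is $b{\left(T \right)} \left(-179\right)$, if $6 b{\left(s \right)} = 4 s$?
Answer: $-358$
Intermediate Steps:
$b{\left(s \right)} = \frac{2 s}{3}$ ($b{\left(s \right)} = \frac{4 s}{6} = \frac{2 s}{3}$)
$b{\left(T \right)} \left(-179\right) = \frac{2}{3} \cdot 3 \left(-179\right) = 2 \left(-179\right) = -358$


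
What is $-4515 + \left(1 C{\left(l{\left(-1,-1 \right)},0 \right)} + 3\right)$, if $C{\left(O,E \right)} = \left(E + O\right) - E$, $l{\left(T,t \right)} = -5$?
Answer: $-4517$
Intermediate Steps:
$C{\left(O,E \right)} = O$
$-4515 + \left(1 C{\left(l{\left(-1,-1 \right)},0 \right)} + 3\right) = -4515 + \left(1 \left(-5\right) + 3\right) = -4515 + \left(-5 + 3\right) = -4515 - 2 = -4517$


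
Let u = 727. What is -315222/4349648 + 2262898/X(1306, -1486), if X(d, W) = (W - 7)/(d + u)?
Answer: -10005216356255639/3247012232 ≈ -3.0814e+6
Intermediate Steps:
X(d, W) = (-7 + W)/(727 + d) (X(d, W) = (W - 7)/(d + 727) = (-7 + W)/(727 + d))
-315222/4349648 + 2262898/X(1306, -1486) = -315222/4349648 + 2262898/(((-7 - 1486)/(727 + 1306))) = -315222*1/4349648 + 2262898/((-1493/2033)) = -157611/2174824 + 2262898/(((1/2033)*(-1493))) = -157611/2174824 + 2262898/(-1493/2033) = -157611/2174824 + 2262898*(-2033/1493) = -157611/2174824 - 4600471634/1493 = -10005216356255639/3247012232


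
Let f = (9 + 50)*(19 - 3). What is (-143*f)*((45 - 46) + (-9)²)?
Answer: -10799360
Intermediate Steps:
f = 944 (f = 59*16 = 944)
(-143*f)*((45 - 46) + (-9)²) = (-143*944)*((45 - 46) + (-9)²) = -134992*(-1 + 81) = -134992*80 = -10799360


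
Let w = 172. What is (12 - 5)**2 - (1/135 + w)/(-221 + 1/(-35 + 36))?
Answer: 134411/2700 ≈ 49.782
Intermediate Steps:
(12 - 5)**2 - (1/135 + w)/(-221 + 1/(-35 + 36)) = (12 - 5)**2 - (1/135 + 172)/(-221 + 1/(-35 + 36)) = 7**2 - (1/135 + 172)/(-221 + 1/1) = 49 - 23221/(135*(-221 + 1)) = 49 - 23221/(135*(-220)) = 49 - 23221*(-1)/(135*220) = 49 - 1*(-2111/2700) = 49 + 2111/2700 = 134411/2700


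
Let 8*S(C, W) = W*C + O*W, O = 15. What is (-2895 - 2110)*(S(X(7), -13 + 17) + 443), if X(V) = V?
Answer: -2272270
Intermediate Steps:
S(C, W) = 15*W/8 + C*W/8 (S(C, W) = (W*C + 15*W)/8 = (C*W + 15*W)/8 = (15*W + C*W)/8 = 15*W/8 + C*W/8)
(-2895 - 2110)*(S(X(7), -13 + 17) + 443) = (-2895 - 2110)*((-13 + 17)*(15 + 7)/8 + 443) = -5005*((⅛)*4*22 + 443) = -5005*(11 + 443) = -5005*454 = -2272270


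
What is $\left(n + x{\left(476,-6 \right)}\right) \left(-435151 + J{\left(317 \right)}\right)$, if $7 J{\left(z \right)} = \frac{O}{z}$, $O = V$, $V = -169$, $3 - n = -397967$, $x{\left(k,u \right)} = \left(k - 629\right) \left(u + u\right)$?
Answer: $- \frac{386052768753828}{2219} \approx -1.7398 \cdot 10^{11}$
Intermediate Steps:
$x{\left(k,u \right)} = 2 u \left(-629 + k\right)$ ($x{\left(k,u \right)} = \left(-629 + k\right) 2 u = 2 u \left(-629 + k\right)$)
$n = 397970$ ($n = 3 - -397967 = 3 + 397967 = 397970$)
$O = -169$
$J{\left(z \right)} = - \frac{169}{7 z}$ ($J{\left(z \right)} = \frac{\left(-169\right) \frac{1}{z}}{7} = - \frac{169}{7 z}$)
$\left(n + x{\left(476,-6 \right)}\right) \left(-435151 + J{\left(317 \right)}\right) = \left(397970 + 2 \left(-6\right) \left(-629 + 476\right)\right) \left(-435151 - \frac{169}{7 \cdot 317}\right) = \left(397970 + 2 \left(-6\right) \left(-153\right)\right) \left(-435151 - \frac{169}{2219}\right) = \left(397970 + 1836\right) \left(-435151 - \frac{169}{2219}\right) = 399806 \left(- \frac{965600238}{2219}\right) = - \frac{386052768753828}{2219}$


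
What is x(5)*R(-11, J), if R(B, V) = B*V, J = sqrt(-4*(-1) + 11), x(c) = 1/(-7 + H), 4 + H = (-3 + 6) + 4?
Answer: 11*sqrt(15)/4 ≈ 10.651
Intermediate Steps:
H = 3 (H = -4 + ((-3 + 6) + 4) = -4 + (3 + 4) = -4 + 7 = 3)
x(c) = -1/4 (x(c) = 1/(-7 + 3) = 1/(-4) = -1/4)
J = sqrt(15) (J = sqrt(4 + 11) = sqrt(15) ≈ 3.8730)
x(5)*R(-11, J) = -(-11)*sqrt(15)/4 = 11*sqrt(15)/4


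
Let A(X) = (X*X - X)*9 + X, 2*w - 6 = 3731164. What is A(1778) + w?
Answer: 30302917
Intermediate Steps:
w = 1865585 (w = 3 + (1/2)*3731164 = 3 + 1865582 = 1865585)
A(X) = -8*X + 9*X**2 (A(X) = (X**2 - X)*9 + X = (-9*X + 9*X**2) + X = -8*X + 9*X**2)
A(1778) + w = 1778*(-8 + 9*1778) + 1865585 = 1778*(-8 + 16002) + 1865585 = 1778*15994 + 1865585 = 28437332 + 1865585 = 30302917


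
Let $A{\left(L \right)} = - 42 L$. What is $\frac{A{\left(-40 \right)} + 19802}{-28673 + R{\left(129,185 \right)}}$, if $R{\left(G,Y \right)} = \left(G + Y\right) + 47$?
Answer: $- \frac{10741}{14156} \approx -0.75876$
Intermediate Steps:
$R{\left(G,Y \right)} = 47 + G + Y$
$\frac{A{\left(-40 \right)} + 19802}{-28673 + R{\left(129,185 \right)}} = \frac{\left(-42\right) \left(-40\right) + 19802}{-28673 + \left(47 + 129 + 185\right)} = \frac{1680 + 19802}{-28673 + 361} = \frac{21482}{-28312} = 21482 \left(- \frac{1}{28312}\right) = - \frac{10741}{14156}$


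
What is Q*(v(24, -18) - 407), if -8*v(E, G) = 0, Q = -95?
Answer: 38665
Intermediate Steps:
v(E, G) = 0 (v(E, G) = -⅛*0 = 0)
Q*(v(24, -18) - 407) = -95*(0 - 407) = -95*(-407) = 38665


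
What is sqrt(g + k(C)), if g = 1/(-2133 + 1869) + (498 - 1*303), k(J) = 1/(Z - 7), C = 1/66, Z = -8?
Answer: sqrt(9434590)/220 ≈ 13.962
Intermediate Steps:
C = 1/66 ≈ 0.015152
k(J) = -1/15 (k(J) = 1/(-8 - 7) = 1/(-15) = -1/15)
g = 51479/264 (g = 1/(-264) + (498 - 303) = -1/264 + 195 = 51479/264 ≈ 195.00)
sqrt(g + k(C)) = sqrt(51479/264 - 1/15) = sqrt(85769/440) = sqrt(9434590)/220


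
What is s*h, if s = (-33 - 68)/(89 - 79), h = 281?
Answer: -28381/10 ≈ -2838.1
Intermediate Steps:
s = -101/10 ≈ -10.100
s*h = -101/10*281 = -28381/10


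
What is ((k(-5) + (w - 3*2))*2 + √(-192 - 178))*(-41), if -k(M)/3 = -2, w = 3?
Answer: -246 - 41*I*√370 ≈ -246.0 - 788.65*I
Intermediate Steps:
k(M) = 6 (k(M) = -3*(-2) = 6)
((k(-5) + (w - 3*2))*2 + √(-192 - 178))*(-41) = ((6 + (3 - 3*2))*2 + √(-192 - 178))*(-41) = ((6 + (3 - 6))*2 + √(-370))*(-41) = ((6 - 3)*2 + I*√370)*(-41) = (3*2 + I*√370)*(-41) = (6 + I*√370)*(-41) = -246 - 41*I*√370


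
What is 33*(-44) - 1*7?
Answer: -1459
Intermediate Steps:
33*(-44) - 1*7 = -1452 - 7 = -1459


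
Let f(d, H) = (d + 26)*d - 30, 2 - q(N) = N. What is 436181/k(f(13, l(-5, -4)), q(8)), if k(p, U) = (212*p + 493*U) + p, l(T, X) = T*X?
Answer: 436181/98643 ≈ 4.4218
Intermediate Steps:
q(N) = 2 - N
f(d, H) = -30 + d*(26 + d) (f(d, H) = (26 + d)*d - 30 = d*(26 + d) - 30 = -30 + d*(26 + d))
k(p, U) = 213*p + 493*U
436181/k(f(13, l(-5, -4)), q(8)) = 436181/(213*(-30 + 13² + 26*13) + 493*(2 - 1*8)) = 436181/(213*(-30 + 169 + 338) + 493*(2 - 8)) = 436181/(213*477 + 493*(-6)) = 436181/(101601 - 2958) = 436181/98643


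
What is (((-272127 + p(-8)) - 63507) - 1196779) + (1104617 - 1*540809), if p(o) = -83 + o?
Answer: -968696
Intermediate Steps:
(((-272127 + p(-8)) - 63507) - 1196779) + (1104617 - 1*540809) = (((-272127 + (-83 - 8)) - 63507) - 1196779) + (1104617 - 1*540809) = (((-272127 - 91) - 63507) - 1196779) + (1104617 - 540809) = ((-272218 - 63507) - 1196779) + 563808 = (-335725 - 1196779) + 563808 = -1532504 + 563808 = -968696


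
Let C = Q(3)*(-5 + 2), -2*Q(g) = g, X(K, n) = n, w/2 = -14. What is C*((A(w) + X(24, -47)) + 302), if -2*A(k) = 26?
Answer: 1089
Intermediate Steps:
w = -28 (w = 2*(-14) = -28)
Q(g) = -g/2
A(k) = -13 (A(k) = -1/2*26 = -13)
C = 9/2 (C = (-1/2*3)*(-5 + 2) = -3/2*(-3) = 9/2 ≈ 4.5000)
C*((A(w) + X(24, -47)) + 302) = 9*((-13 - 47) + 302)/2 = 9*(-60 + 302)/2 = (9/2)*242 = 1089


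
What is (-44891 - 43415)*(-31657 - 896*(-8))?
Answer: 2162525634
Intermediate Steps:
(-44891 - 43415)*(-31657 - 896*(-8)) = -88306*(-31657 + 7168) = -88306*(-24489) = 2162525634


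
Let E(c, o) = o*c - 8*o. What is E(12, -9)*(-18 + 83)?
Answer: -2340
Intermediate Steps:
E(c, o) = -8*o + c*o (E(c, o) = c*o - 8*o = -8*o + c*o)
E(12, -9)*(-18 + 83) = (-9*(-8 + 12))*(-18 + 83) = -9*4*65 = -36*65 = -2340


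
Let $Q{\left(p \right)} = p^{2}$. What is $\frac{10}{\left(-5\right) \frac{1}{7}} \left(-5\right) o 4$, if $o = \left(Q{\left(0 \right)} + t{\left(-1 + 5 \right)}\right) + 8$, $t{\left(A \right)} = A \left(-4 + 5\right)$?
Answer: $3360$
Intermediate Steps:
$t{\left(A \right)} = A$ ($t{\left(A \right)} = A 1 = A$)
$o = 12$ ($o = \left(0^{2} + \left(-1 + 5\right)\right) + 8 = \left(0 + 4\right) + 8 = 4 + 8 = 12$)
$\frac{10}{\left(-5\right) \frac{1}{7}} \left(-5\right) o 4 = \frac{10}{\left(-5\right) \frac{1}{7}} \left(-5\right) 12 \cdot 4 = \frac{10}{- \frac{5}{7}} \left(-5\right) 12 \cdot 4 = 10 \left(- \frac{7}{5}\right) \left(-5\right) 12 \cdot 4 = \left(-14\right) \left(-5\right) 12 \cdot 4 = 70 \cdot 12 \cdot 4 = 840 \cdot 4 = 3360$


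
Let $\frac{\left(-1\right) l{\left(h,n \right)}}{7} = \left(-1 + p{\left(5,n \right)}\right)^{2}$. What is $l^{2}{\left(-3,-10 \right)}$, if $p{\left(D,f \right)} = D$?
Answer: $12544$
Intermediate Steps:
$l{\left(h,n \right)} = -112$ ($l{\left(h,n \right)} = - 7 \left(-1 + 5\right)^{2} = - 7 \cdot 4^{2} = \left(-7\right) 16 = -112$)
$l^{2}{\left(-3,-10 \right)} = \left(-112\right)^{2} = 12544$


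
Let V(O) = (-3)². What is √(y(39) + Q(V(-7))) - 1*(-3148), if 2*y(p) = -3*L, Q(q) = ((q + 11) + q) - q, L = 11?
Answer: 3148 + √14/2 ≈ 3149.9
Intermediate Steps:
V(O) = 9
Q(q) = 11 + q (Q(q) = ((11 + q) + q) - q = (11 + 2*q) - q = 11 + q)
y(p) = -33/2 (y(p) = (-3*11)/2 = (½)*(-33) = -33/2)
√(y(39) + Q(V(-7))) - 1*(-3148) = √(-33/2 + (11 + 9)) - 1*(-3148) = √(-33/2 + 20) + 3148 = √(7/2) + 3148 = √14/2 + 3148 = 3148 + √14/2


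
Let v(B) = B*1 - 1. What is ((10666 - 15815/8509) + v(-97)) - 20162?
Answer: -81651161/8509 ≈ -9595.9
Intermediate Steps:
v(B) = -1 + B (v(B) = B - 1 = -1 + B)
((10666 - 15815/8509) + v(-97)) - 20162 = ((10666 - 15815/8509) + (-1 - 97)) - 20162 = ((10666 - 15815*1/8509) - 98) - 20162 = ((10666 - 15815/8509) - 98) - 20162 = (90741179/8509 - 98) - 20162 = 89907297/8509 - 20162 = -81651161/8509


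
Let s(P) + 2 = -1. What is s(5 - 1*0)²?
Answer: 9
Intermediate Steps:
s(P) = -3 (s(P) = -2 - 1 = -3)
s(5 - 1*0)² = (-3)² = 9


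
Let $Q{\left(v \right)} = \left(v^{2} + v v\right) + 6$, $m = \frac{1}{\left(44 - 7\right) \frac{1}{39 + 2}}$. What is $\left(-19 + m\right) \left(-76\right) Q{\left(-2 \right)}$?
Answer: $\frac{704368}{37} \approx 19037.0$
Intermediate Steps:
$m = \frac{41}{37}$ ($m = \frac{1}{37 \cdot \frac{1}{41}} = \frac{1}{\frac{37}{41}} = \frac{41}{37} \approx 1.1081$)
$Q{\left(v \right)} = 6 + 2 v^{2}$ ($Q{\left(v \right)} = \left(v^{2} + v^{2}\right) + 6 = 2 v^{2} + 6 = 6 + 2 v^{2}$)
$\left(-19 + m\right) \left(-76\right) Q{\left(-2 \right)} = \left(-19 + \frac{41}{37}\right) \left(-76\right) \left(6 + 2 \left(-2\right)^{2}\right) = \left(- \frac{662}{37}\right) \left(-76\right) \left(6 + 2 \cdot 4\right) = \frac{50312 \left(6 + 8\right)}{37} = \frac{50312}{37} \cdot 14 = \frac{704368}{37}$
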